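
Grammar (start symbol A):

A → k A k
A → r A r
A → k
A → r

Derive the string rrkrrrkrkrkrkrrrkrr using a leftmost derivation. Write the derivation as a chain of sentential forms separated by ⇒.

A ⇒ rAr ⇒ rrArr ⇒ rrkAkrr ⇒ rrkrArkrr ⇒ rrkrrArrkrr ⇒ rrkrrrArrrkrr ⇒ rrkrrrkAkrrrkrr ⇒ rrkrrrkrArkrrrkrr ⇒ rrkrrrkrkAkrkrrrkrr ⇒ rrkrrrkrkrkrkrrrkrr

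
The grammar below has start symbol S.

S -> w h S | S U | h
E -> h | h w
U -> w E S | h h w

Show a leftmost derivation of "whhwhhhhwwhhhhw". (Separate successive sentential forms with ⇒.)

S ⇒ SU ⇒ SUU ⇒ whSUU ⇒ whhUU ⇒ whhwESU ⇒ whhwhSU ⇒ whhwhSUU ⇒ whhwhhUU ⇒ whhwhhhhwU ⇒ whhwhhhhwwES ⇒ whhwhhhhwwhS ⇒ whhwhhhhwwhSU ⇒ whhwhhhhwwhhU ⇒ whhwhhhhwwhhhhw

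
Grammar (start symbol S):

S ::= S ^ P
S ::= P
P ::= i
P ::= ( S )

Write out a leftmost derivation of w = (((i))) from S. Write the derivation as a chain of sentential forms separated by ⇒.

S⇒P⇒(S)⇒(P)⇒((S))⇒((P))⇒(((S)))⇒(((P)))⇒(((i)))

S ⇒ P   [S ::= P]
P ⇒ (S)   [P ::= ( S )]
(S) ⇒ (P)   [S ::= P]
(P) ⇒ ((S))   [P ::= ( S )]
((S)) ⇒ ((P))   [S ::= P]
((P)) ⇒ (((S)))   [P ::= ( S )]
(((S))) ⇒ (((P)))   [S ::= P]
(((P))) ⇒ (((i)))   [P ::= i]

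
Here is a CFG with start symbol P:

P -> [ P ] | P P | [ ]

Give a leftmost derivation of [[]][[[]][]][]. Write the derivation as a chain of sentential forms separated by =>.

P => PP   [P -> P P]
PP => PPP   [P -> P P]
PPP => [P]PP   [P -> [ P ]]
[P]PP => [[]]PP   [P -> [ ]]
[[]]PP => [[]][P]P   [P -> [ P ]]
[[]][P]P => [[]][PP]P   [P -> P P]
[[]][PP]P => [[]][[P]P]P   [P -> [ P ]]
[[]][[P]P]P => [[]][[[]]P]P   [P -> [ ]]
[[]][[[]]P]P => [[]][[[]][]]P   [P -> [ ]]
[[]][[[]][]]P => [[]][[[]][]][]   [P -> [ ]]

P => PP => PPP => [P]PP => [[]]PP => [[]][P]P => [[]][PP]P => [[]][[P]P]P => [[]][[[]]P]P => [[]][[[]][]]P => [[]][[[]][]][]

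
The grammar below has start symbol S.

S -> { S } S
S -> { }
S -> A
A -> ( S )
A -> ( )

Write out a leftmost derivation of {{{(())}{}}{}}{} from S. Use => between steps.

S => {S}S => {{S}S}S => {{{S}S}S}S => {{{A}S}S}S => {{{(S)}S}S}S => {{{(A)}S}S}S => {{{(())}S}S}S => {{{(())}{}}S}S => {{{(())}{}}{}}S => {{{(())}{}}{}}{}

S => {S}S   [S -> { S } S]
{S}S => {{S}S}S   [S -> { S } S]
{{S}S}S => {{{S}S}S}S   [S -> { S } S]
{{{S}S}S}S => {{{A}S}S}S   [S -> A]
{{{A}S}S}S => {{{(S)}S}S}S   [A -> ( S )]
{{{(S)}S}S}S => {{{(A)}S}S}S   [S -> A]
{{{(A)}S}S}S => {{{(())}S}S}S   [A -> ( )]
{{{(())}S}S}S => {{{(())}{}}S}S   [S -> { }]
{{{(())}{}}S}S => {{{(())}{}}{}}S   [S -> { }]
{{{(())}{}}{}}S => {{{(())}{}}{}}{}   [S -> { }]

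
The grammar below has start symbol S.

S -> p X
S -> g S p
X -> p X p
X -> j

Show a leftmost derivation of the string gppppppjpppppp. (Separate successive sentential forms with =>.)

S => gSp   [S -> g S p]
gSp => gpXp   [S -> p X]
gpXp => gppXpp   [X -> p X p]
gppXpp => gpppXppp   [X -> p X p]
gpppXppp => gppppXpppp   [X -> p X p]
gppppXpppp => gpppppXppppp   [X -> p X p]
gpppppXppppp => gppppppXpppppp   [X -> p X p]
gppppppXpppppp => gppppppjpppppp   [X -> j]

S => gSp => gpXp => gppXpp => gpppXppp => gppppXpppp => gpppppXppppp => gppppppXpppppp => gppppppjpppppp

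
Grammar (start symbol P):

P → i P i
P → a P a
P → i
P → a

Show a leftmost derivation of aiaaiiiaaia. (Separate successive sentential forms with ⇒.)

P ⇒ aPa   [P → a P a]
aPa ⇒ aiPia   [P → i P i]
aiPia ⇒ aiaPaia   [P → a P a]
aiaPaia ⇒ aiaaPaaia   [P → a P a]
aiaaPaaia ⇒ aiaaiPiaaia   [P → i P i]
aiaaiPiaaia ⇒ aiaaiiiaaia   [P → i]

P ⇒ aPa ⇒ aiPia ⇒ aiaPaia ⇒ aiaaPaaia ⇒ aiaaiPiaaia ⇒ aiaaiiiaaia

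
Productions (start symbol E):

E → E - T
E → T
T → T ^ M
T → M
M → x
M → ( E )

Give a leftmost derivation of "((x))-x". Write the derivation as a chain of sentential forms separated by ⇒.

E ⇒ E-T ⇒ T-T ⇒ M-T ⇒ (E)-T ⇒ (T)-T ⇒ (M)-T ⇒ ((E))-T ⇒ ((T))-T ⇒ ((M))-T ⇒ ((x))-T ⇒ ((x))-M ⇒ ((x))-x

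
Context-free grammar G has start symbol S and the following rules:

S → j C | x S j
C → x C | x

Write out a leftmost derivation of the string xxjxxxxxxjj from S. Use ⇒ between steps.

S⇒xSj⇒xxSjj⇒xxjCjj⇒xxjxCjj⇒xxjxxCjj⇒xxjxxxCjj⇒xxjxxxxCjj⇒xxjxxxxxCjj⇒xxjxxxxxxjj

S ⇒ xSj   [S → x S j]
xSj ⇒ xxSjj   [S → x S j]
xxSjj ⇒ xxjCjj   [S → j C]
xxjCjj ⇒ xxjxCjj   [C → x C]
xxjxCjj ⇒ xxjxxCjj   [C → x C]
xxjxxCjj ⇒ xxjxxxCjj   [C → x C]
xxjxxxCjj ⇒ xxjxxxxCjj   [C → x C]
xxjxxxxCjj ⇒ xxjxxxxxCjj   [C → x C]
xxjxxxxxCjj ⇒ xxjxxxxxxjj   [C → x]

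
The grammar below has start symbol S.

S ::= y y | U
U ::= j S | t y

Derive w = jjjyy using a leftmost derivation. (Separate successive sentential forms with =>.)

S => U   [S ::= U]
U => jS   [U ::= j S]
jS => jU   [S ::= U]
jU => jjS   [U ::= j S]
jjS => jjU   [S ::= U]
jjU => jjjS   [U ::= j S]
jjjS => jjjyy   [S ::= y y]

S=>U=>jS=>jU=>jjS=>jjU=>jjjS=>jjjyy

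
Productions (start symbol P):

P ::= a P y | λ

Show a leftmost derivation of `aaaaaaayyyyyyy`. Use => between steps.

P => aPy   [P ::= a P y]
aPy => aaPyy   [P ::= a P y]
aaPyy => aaaPyyy   [P ::= a P y]
aaaPyyy => aaaaPyyyy   [P ::= a P y]
aaaaPyyyy => aaaaaPyyyyy   [P ::= a P y]
aaaaaPyyyyy => aaaaaaPyyyyyy   [P ::= a P y]
aaaaaaPyyyyyy => aaaaaaaPyyyyyyy   [P ::= a P y]
aaaaaaaPyyyyyyy => aaaaaaayyyyyyy   [P ::= λ]

P=>aPy=>aaPyy=>aaaPyyy=>aaaaPyyyy=>aaaaaPyyyyy=>aaaaaaPyyyyyy=>aaaaaaaPyyyyyyy=>aaaaaaayyyyyyy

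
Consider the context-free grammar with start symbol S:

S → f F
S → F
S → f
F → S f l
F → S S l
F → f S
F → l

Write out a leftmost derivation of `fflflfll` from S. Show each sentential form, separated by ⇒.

S⇒F⇒SSl⇒fSl⇒ffFl⇒ffSfll⇒ffFfll⇒ffSflfll⇒ffFflfll⇒fflflfll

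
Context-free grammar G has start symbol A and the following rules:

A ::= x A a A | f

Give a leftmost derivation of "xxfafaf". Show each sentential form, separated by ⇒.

A ⇒ xAaA ⇒ xxAaAaA ⇒ xxfaAaA ⇒ xxfafaA ⇒ xxfafaf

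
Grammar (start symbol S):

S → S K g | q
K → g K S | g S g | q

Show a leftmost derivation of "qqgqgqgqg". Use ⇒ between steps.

S ⇒ SKg ⇒ SKgKg ⇒ SKgKgKg ⇒ SKgKgKgKg ⇒ qKgKgKgKg ⇒ qqgKgKgKg ⇒ qqgqgKgKg ⇒ qqgqgqgKg ⇒ qqgqgqgqg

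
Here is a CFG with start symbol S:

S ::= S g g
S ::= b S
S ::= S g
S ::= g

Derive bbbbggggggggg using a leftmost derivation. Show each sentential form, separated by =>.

S=>Sg=>bSg=>bSggg=>bbSggg=>bbSgggg=>bbSgggggg=>bbbSgggggg=>bbbbSgggggg=>bbbbSgggggggg=>bbbbggggggggg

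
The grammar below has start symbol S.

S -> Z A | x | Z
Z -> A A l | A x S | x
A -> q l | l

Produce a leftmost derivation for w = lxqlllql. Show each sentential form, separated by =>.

S => Z => AxS => lxS => lxZA => lxAAlA => lxqlAlA => lxqlllA => lxqlllql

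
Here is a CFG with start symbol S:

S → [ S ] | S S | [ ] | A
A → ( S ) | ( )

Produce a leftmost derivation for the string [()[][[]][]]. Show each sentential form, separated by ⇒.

S ⇒ [S] ⇒ [SS] ⇒ [AS] ⇒ [()S] ⇒ [()SS] ⇒ [()SSS] ⇒ [()[]SS] ⇒ [()[][S]S] ⇒ [()[][[]]S] ⇒ [()[][[]][]]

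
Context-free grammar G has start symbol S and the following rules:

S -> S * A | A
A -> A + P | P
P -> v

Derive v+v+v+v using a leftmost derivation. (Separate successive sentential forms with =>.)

S => A => A+P => A+P+P => A+P+P+P => P+P+P+P => v+P+P+P => v+v+P+P => v+v+v+P => v+v+v+v

S => A   [S -> A]
A => A+P   [A -> A + P]
A+P => A+P+P   [A -> A + P]
A+P+P => A+P+P+P   [A -> A + P]
A+P+P+P => P+P+P+P   [A -> P]
P+P+P+P => v+P+P+P   [P -> v]
v+P+P+P => v+v+P+P   [P -> v]
v+v+P+P => v+v+v+P   [P -> v]
v+v+v+P => v+v+v+v   [P -> v]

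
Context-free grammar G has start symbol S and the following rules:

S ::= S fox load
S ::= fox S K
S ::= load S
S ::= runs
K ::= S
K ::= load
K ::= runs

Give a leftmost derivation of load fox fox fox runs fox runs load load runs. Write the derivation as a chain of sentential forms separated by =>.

S => load S => load fox S K => load fox fox S K K => load fox fox fox S K K K => load fox fox fox runs K K K => load fox fox fox runs S K K => load fox fox fox runs fox S K K K => load fox fox fox runs fox runs K K K => load fox fox fox runs fox runs load K K => load fox fox fox runs fox runs load load K => load fox fox fox runs fox runs load load runs

S => load S   [S ::= load S]
load S => load fox S K   [S ::= fox S K]
load fox S K => load fox fox S K K   [S ::= fox S K]
load fox fox S K K => load fox fox fox S K K K   [S ::= fox S K]
load fox fox fox S K K K => load fox fox fox runs K K K   [S ::= runs]
load fox fox fox runs K K K => load fox fox fox runs S K K   [K ::= S]
load fox fox fox runs S K K => load fox fox fox runs fox S K K K   [S ::= fox S K]
load fox fox fox runs fox S K K K => load fox fox fox runs fox runs K K K   [S ::= runs]
load fox fox fox runs fox runs K K K => load fox fox fox runs fox runs load K K   [K ::= load]
load fox fox fox runs fox runs load K K => load fox fox fox runs fox runs load load K   [K ::= load]
load fox fox fox runs fox runs load load K => load fox fox fox runs fox runs load load runs   [K ::= runs]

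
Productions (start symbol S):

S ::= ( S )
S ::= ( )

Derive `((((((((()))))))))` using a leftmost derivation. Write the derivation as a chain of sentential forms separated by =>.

S => (S) => ((S)) => (((S))) => ((((S)))) => (((((S))))) => ((((((S)))))) => (((((((S))))))) => ((((((((S)))))))) => ((((((((()))))))))

S => (S)   [S ::= ( S )]
(S) => ((S))   [S ::= ( S )]
((S)) => (((S)))   [S ::= ( S )]
(((S))) => ((((S))))   [S ::= ( S )]
((((S)))) => (((((S)))))   [S ::= ( S )]
(((((S))))) => ((((((S))))))   [S ::= ( S )]
((((((S)))))) => (((((((S)))))))   [S ::= ( S )]
(((((((S))))))) => ((((((((S))))))))   [S ::= ( S )]
((((((((S)))))))) => ((((((((()))))))))   [S ::= ( )]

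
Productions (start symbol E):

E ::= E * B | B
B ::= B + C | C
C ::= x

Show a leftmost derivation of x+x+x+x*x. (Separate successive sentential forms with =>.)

E => E*B => B*B => B+C*B => B+C+C*B => B+C+C+C*B => C+C+C+C*B => x+C+C+C*B => x+x+C+C*B => x+x+x+C*B => x+x+x+x*B => x+x+x+x*C => x+x+x+x*x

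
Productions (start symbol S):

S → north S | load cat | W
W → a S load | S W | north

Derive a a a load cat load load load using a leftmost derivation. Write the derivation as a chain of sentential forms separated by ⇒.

S ⇒ W ⇒ a S load ⇒ a W load ⇒ a a S load load ⇒ a a W load load ⇒ a a a S load load load ⇒ a a a load cat load load load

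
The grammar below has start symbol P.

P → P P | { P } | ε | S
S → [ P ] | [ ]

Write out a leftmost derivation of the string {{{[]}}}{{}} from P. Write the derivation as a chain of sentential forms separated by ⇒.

P ⇒ PP ⇒ {P}P ⇒ {{P}}P ⇒ {{{P}}}P ⇒ {{{S}}}P ⇒ {{{[]}}}P ⇒ {{{[]}}}{P} ⇒ {{{[]}}}{{P}} ⇒ {{{[]}}}{{}}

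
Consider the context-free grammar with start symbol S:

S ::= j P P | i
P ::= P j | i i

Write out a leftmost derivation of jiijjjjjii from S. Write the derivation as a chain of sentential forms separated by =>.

S=>jPP=>jPjP=>jPjjP=>jPjjjP=>jPjjjjP=>jPjjjjjP=>jiijjjjjP=>jiijjjjjii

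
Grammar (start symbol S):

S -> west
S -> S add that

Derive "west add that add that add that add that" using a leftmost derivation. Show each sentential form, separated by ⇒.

S ⇒ S add that ⇒ S add that add that ⇒ S add that add that add that ⇒ S add that add that add that add that ⇒ west add that add that add that add that

S ⇒ S add that   [S -> S add that]
S add that ⇒ S add that add that   [S -> S add that]
S add that add that ⇒ S add that add that add that   [S -> S add that]
S add that add that add that ⇒ S add that add that add that add that   [S -> S add that]
S add that add that add that add that ⇒ west add that add that add that add that   [S -> west]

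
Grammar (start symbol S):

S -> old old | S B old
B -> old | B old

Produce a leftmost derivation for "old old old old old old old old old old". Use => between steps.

S => S B old   [S -> S B old]
S B old => S B old B old   [S -> S B old]
S B old B old => S B old B old B old   [S -> S B old]
S B old B old B old => S B old B old B old B old   [S -> S B old]
S B old B old B old B old => old old B old B old B old B old   [S -> old old]
old old B old B old B old B old => old old old old B old B old B old   [B -> old]
old old old old B old B old B old => old old old old old old B old B old   [B -> old]
old old old old old old B old B old => old old old old old old old old B old   [B -> old]
old old old old old old old old B old => old old old old old old old old old old   [B -> old]

S => S B old => S B old B old => S B old B old B old => S B old B old B old B old => old old B old B old B old B old => old old old old B old B old B old => old old old old old old B old B old => old old old old old old old old B old => old old old old old old old old old old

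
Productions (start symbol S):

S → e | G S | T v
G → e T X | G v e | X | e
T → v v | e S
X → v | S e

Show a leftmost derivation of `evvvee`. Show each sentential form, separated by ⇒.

S ⇒ GS ⇒ eS ⇒ eGS ⇒ eXS ⇒ eSeS ⇒ eTveS ⇒ evvveS ⇒ evvvee

S ⇒ GS   [S → G S]
GS ⇒ eS   [G → e]
eS ⇒ eGS   [S → G S]
eGS ⇒ eXS   [G → X]
eXS ⇒ eSeS   [X → S e]
eSeS ⇒ eTveS   [S → T v]
eTveS ⇒ evvveS   [T → v v]
evvveS ⇒ evvvee   [S → e]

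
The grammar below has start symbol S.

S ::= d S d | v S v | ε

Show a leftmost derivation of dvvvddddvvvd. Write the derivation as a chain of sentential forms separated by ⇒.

S⇒dSd⇒dvSvd⇒dvvSvvd⇒dvvvSvvvd⇒dvvvdSdvvvd⇒dvvvddSddvvvd⇒dvvvddddvvvd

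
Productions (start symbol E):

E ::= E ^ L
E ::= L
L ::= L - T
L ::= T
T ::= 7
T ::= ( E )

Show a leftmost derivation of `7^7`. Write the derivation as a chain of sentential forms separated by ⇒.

E ⇒ E^L   [E ::= E ^ L]
E^L ⇒ L^L   [E ::= L]
L^L ⇒ T^L   [L ::= T]
T^L ⇒ 7^L   [T ::= 7]
7^L ⇒ 7^T   [L ::= T]
7^T ⇒ 7^7   [T ::= 7]

E ⇒ E^L ⇒ L^L ⇒ T^L ⇒ 7^L ⇒ 7^T ⇒ 7^7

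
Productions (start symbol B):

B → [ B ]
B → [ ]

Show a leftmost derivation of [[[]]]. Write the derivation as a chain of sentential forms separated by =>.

B => [B] => [[B]] => [[[]]]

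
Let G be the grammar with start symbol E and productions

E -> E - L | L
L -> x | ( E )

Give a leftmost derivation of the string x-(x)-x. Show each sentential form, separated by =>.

E=>E-L=>E-L-L=>L-L-L=>x-L-L=>x-(E)-L=>x-(L)-L=>x-(x)-L=>x-(x)-x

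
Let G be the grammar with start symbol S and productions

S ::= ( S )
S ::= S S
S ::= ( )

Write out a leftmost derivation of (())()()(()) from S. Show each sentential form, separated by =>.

S=>SS=>(S)S=>(())S=>(())SS=>(())SSS=>(())()SS=>(())()()S=>(())()()(S)=>(())()()(())

S => SS   [S ::= S S]
SS => (S)S   [S ::= ( S )]
(S)S => (())S   [S ::= ( )]
(())S => (())SS   [S ::= S S]
(())SS => (())SSS   [S ::= S S]
(())SSS => (())()SS   [S ::= ( )]
(())()SS => (())()()S   [S ::= ( )]
(())()()S => (())()()(S)   [S ::= ( S )]
(())()()(S) => (())()()(())   [S ::= ( )]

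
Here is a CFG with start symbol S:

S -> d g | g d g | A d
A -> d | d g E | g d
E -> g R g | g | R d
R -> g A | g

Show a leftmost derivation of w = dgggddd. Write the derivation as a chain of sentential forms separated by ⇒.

S ⇒ Ad ⇒ dgEd ⇒ dgRdd ⇒ dggAdd ⇒ dgggddd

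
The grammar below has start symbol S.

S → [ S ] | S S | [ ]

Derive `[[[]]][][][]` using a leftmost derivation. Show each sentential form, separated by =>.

S => SS => SSS => SSSS => [S]SSS => [[S]]SSS => [[[]]]SSS => [[[]]][]SS => [[[]]][][]S => [[[]]][][][]

S => SS   [S → S S]
SS => SSS   [S → S S]
SSS => SSSS   [S → S S]
SSSS => [S]SSS   [S → [ S ]]
[S]SSS => [[S]]SSS   [S → [ S ]]
[[S]]SSS => [[[]]]SSS   [S → [ ]]
[[[]]]SSS => [[[]]][]SS   [S → [ ]]
[[[]]][]SS => [[[]]][][]S   [S → [ ]]
[[[]]][][]S => [[[]]][][][]   [S → [ ]]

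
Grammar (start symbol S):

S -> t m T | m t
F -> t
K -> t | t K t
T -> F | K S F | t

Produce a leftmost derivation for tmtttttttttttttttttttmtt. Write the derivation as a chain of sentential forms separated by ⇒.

S ⇒ tmT   [S -> t m T]
tmT ⇒ tmKSF   [T -> K S F]
tmKSF ⇒ tmtKtSF   [K -> t K t]
tmtKtSF ⇒ tmttKttSF   [K -> t K t]
tmttKttSF ⇒ tmtttKtttSF   [K -> t K t]
tmtttKtttSF ⇒ tmttttKttttSF   [K -> t K t]
tmttttKttttSF ⇒ tmtttttKtttttSF   [K -> t K t]
tmtttttKtttttSF ⇒ tmttttttKttttttSF   [K -> t K t]
tmttttttKttttttSF ⇒ tmtttttttKtttttttSF   [K -> t K t]
tmtttttttKtttttttSF ⇒ tmttttttttKttttttttSF   [K -> t K t]
tmttttttttKttttttttSF ⇒ tmtttttttttKtttttttttSF   [K -> t K t]
tmtttttttttKtttttttttSF ⇒ tmtttttttttttttttttttSF   [K -> t]
tmtttttttttttttttttttSF ⇒ tmtttttttttttttttttttmtF   [S -> m t]
tmtttttttttttttttttttmtF ⇒ tmtttttttttttttttttttmtt   [F -> t]

S ⇒ tmT ⇒ tmKSF ⇒ tmtKtSF ⇒ tmttKttSF ⇒ tmtttKtttSF ⇒ tmttttKttttSF ⇒ tmtttttKtttttSF ⇒ tmttttttKttttttSF ⇒ tmtttttttKtttttttSF ⇒ tmttttttttKttttttttSF ⇒ tmtttttttttKtttttttttSF ⇒ tmtttttttttttttttttttSF ⇒ tmtttttttttttttttttttmtF ⇒ tmtttttttttttttttttttmtt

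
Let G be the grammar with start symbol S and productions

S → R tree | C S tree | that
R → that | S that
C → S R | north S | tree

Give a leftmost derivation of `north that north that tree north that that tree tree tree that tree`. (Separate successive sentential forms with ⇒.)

S ⇒ R tree   [S → R tree]
R tree ⇒ S that tree   [R → S that]
S that tree ⇒ C S tree that tree   [S → C S tree]
C S tree that tree ⇒ north S S tree that tree   [C → north S]
north S S tree that tree ⇒ north that S tree that tree   [S → that]
north that S tree that tree ⇒ north that C S tree tree that tree   [S → C S tree]
north that C S tree tree that tree ⇒ north that north S S tree tree that tree   [C → north S]
north that north S S tree tree that tree ⇒ north that north R tree S tree tree that tree   [S → R tree]
north that north R tree S tree tree that tree ⇒ north that north that tree S tree tree that tree   [R → that]
north that north that tree S tree tree that tree ⇒ north that north that tree C S tree tree tree that tree   [S → C S tree]
north that north that tree C S tree tree tree that tree ⇒ north that north that tree north S S tree tree tree that tree   [C → north S]
north that north that tree north S S tree tree tree that tree ⇒ north that north that tree north that S tree tree tree that tree   [S → that]
north that north that tree north that S tree tree tree that tree ⇒ north that north that tree north that that tree tree tree that tree   [S → that]

S ⇒ R tree ⇒ S that tree ⇒ C S tree that tree ⇒ north S S tree that tree ⇒ north that S tree that tree ⇒ north that C S tree tree that tree ⇒ north that north S S tree tree that tree ⇒ north that north R tree S tree tree that tree ⇒ north that north that tree S tree tree that tree ⇒ north that north that tree C S tree tree tree that tree ⇒ north that north that tree north S S tree tree tree that tree ⇒ north that north that tree north that S tree tree tree that tree ⇒ north that north that tree north that that tree tree tree that tree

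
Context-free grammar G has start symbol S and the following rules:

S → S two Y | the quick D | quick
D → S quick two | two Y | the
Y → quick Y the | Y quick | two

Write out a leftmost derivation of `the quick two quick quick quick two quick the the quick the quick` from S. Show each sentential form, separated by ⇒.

S ⇒ the quick D ⇒ the quick two Y ⇒ the quick two Y quick ⇒ the quick two quick Y the quick ⇒ the quick two quick Y quick the quick ⇒ the quick two quick quick Y the quick the quick ⇒ the quick two quick quick quick Y the the quick the quick ⇒ the quick two quick quick quick Y quick the the quick the quick ⇒ the quick two quick quick quick two quick the the quick the quick

S ⇒ the quick D   [S → the quick D]
the quick D ⇒ the quick two Y   [D → two Y]
the quick two Y ⇒ the quick two Y quick   [Y → Y quick]
the quick two Y quick ⇒ the quick two quick Y the quick   [Y → quick Y the]
the quick two quick Y the quick ⇒ the quick two quick Y quick the quick   [Y → Y quick]
the quick two quick Y quick the quick ⇒ the quick two quick quick Y the quick the quick   [Y → quick Y the]
the quick two quick quick Y the quick the quick ⇒ the quick two quick quick quick Y the the quick the quick   [Y → quick Y the]
the quick two quick quick quick Y the the quick the quick ⇒ the quick two quick quick quick Y quick the the quick the quick   [Y → Y quick]
the quick two quick quick quick Y quick the the quick the quick ⇒ the quick two quick quick quick two quick the the quick the quick   [Y → two]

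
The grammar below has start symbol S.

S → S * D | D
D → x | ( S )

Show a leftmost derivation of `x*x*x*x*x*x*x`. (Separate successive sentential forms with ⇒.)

S⇒S*D⇒S*D*D⇒S*D*D*D⇒S*D*D*D*D⇒S*D*D*D*D*D⇒S*D*D*D*D*D*D⇒D*D*D*D*D*D*D⇒x*D*D*D*D*D*D⇒x*x*D*D*D*D*D⇒x*x*x*D*D*D*D⇒x*x*x*x*D*D*D⇒x*x*x*x*x*D*D⇒x*x*x*x*x*x*D⇒x*x*x*x*x*x*x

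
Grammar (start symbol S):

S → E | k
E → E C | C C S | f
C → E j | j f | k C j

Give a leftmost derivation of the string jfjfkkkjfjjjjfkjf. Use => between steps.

S => E => CCS => jfCS => jfjfS => jfjfE => jfjfEC => jfjfCCSC => jfjfkCjCSC => jfjfkkCjjCSC => jfjfkkkCjjjCSC => jfjfkkkjfjjjCSC => jfjfkkkjfjjjjfSC => jfjfkkkjfjjjjfkC => jfjfkkkjfjjjjfkjf

S => E   [S → E]
E => CCS   [E → C C S]
CCS => jfCS   [C → j f]
jfCS => jfjfS   [C → j f]
jfjfS => jfjfE   [S → E]
jfjfE => jfjfEC   [E → E C]
jfjfEC => jfjfCCSC   [E → C C S]
jfjfCCSC => jfjfkCjCSC   [C → k C j]
jfjfkCjCSC => jfjfkkCjjCSC   [C → k C j]
jfjfkkCjjCSC => jfjfkkkCjjjCSC   [C → k C j]
jfjfkkkCjjjCSC => jfjfkkkjfjjjCSC   [C → j f]
jfjfkkkjfjjjCSC => jfjfkkkjfjjjjfSC   [C → j f]
jfjfkkkjfjjjjfSC => jfjfkkkjfjjjjfkC   [S → k]
jfjfkkkjfjjjjfkC => jfjfkkkjfjjjjfkjf   [C → j f]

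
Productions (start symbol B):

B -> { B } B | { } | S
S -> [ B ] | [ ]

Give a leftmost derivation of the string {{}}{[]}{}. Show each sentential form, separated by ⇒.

B ⇒ {B}B   [B -> { B } B]
{B}B ⇒ {{}}B   [B -> { }]
{{}}B ⇒ {{}}{B}B   [B -> { B } B]
{{}}{B}B ⇒ {{}}{S}B   [B -> S]
{{}}{S}B ⇒ {{}}{[]}B   [S -> [ ]]
{{}}{[]}B ⇒ {{}}{[]}{}   [B -> { }]

B ⇒ {B}B ⇒ {{}}B ⇒ {{}}{B}B ⇒ {{}}{S}B ⇒ {{}}{[]}B ⇒ {{}}{[]}{}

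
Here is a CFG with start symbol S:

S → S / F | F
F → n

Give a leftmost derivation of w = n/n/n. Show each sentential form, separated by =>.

S => S/F   [S → S / F]
S/F => S/F/F   [S → S / F]
S/F/F => F/F/F   [S → F]
F/F/F => n/F/F   [F → n]
n/F/F => n/n/F   [F → n]
n/n/F => n/n/n   [F → n]

S => S/F => S/F/F => F/F/F => n/F/F => n/n/F => n/n/n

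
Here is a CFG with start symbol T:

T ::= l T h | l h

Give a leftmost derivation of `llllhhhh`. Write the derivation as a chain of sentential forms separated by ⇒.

T⇒lTh⇒llThh⇒lllThhh⇒llllhhhh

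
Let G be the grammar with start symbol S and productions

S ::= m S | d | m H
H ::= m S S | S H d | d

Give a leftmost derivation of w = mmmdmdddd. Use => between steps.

S => mS   [S ::= m S]
mS => mmH   [S ::= m H]
mmH => mmSHd   [H ::= S H d]
mmSHd => mmmSHd   [S ::= m S]
mmmSHd => mmmdHd   [S ::= d]
mmmdHd => mmmdSHdd   [H ::= S H d]
mmmdSHdd => mmmdmHHdd   [S ::= m H]
mmmdmHHdd => mmmdmdHdd   [H ::= d]
mmmdmdHdd => mmmdmdddd   [H ::= d]

S => mS => mmH => mmSHd => mmmSHd => mmmdHd => mmmdSHdd => mmmdmHHdd => mmmdmdHdd => mmmdmdddd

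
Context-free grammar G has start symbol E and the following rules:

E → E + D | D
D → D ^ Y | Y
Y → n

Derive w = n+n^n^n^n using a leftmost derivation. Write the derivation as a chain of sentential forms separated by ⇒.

E ⇒ E+D ⇒ D+D ⇒ Y+D ⇒ n+D ⇒ n+D^Y ⇒ n+D^Y^Y ⇒ n+D^Y^Y^Y ⇒ n+Y^Y^Y^Y ⇒ n+n^Y^Y^Y ⇒ n+n^n^Y^Y ⇒ n+n^n^n^Y ⇒ n+n^n^n^n

E ⇒ E+D   [E → E + D]
E+D ⇒ D+D   [E → D]
D+D ⇒ Y+D   [D → Y]
Y+D ⇒ n+D   [Y → n]
n+D ⇒ n+D^Y   [D → D ^ Y]
n+D^Y ⇒ n+D^Y^Y   [D → D ^ Y]
n+D^Y^Y ⇒ n+D^Y^Y^Y   [D → D ^ Y]
n+D^Y^Y^Y ⇒ n+Y^Y^Y^Y   [D → Y]
n+Y^Y^Y^Y ⇒ n+n^Y^Y^Y   [Y → n]
n+n^Y^Y^Y ⇒ n+n^n^Y^Y   [Y → n]
n+n^n^Y^Y ⇒ n+n^n^n^Y   [Y → n]
n+n^n^n^Y ⇒ n+n^n^n^n   [Y → n]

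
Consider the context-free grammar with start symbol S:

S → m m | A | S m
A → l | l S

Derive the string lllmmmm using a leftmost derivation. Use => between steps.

S => Sm => Am => lSm => lSmm => lSmmm => lSmmmm => lAmmmm => llSmmmm => llAmmmm => lllmmmm

S => Sm   [S → S m]
Sm => Am   [S → A]
Am => lSm   [A → l S]
lSm => lSmm   [S → S m]
lSmm => lSmmm   [S → S m]
lSmmm => lSmmmm   [S → S m]
lSmmmm => lAmmmm   [S → A]
lAmmmm => llSmmmm   [A → l S]
llSmmmm => llAmmmm   [S → A]
llAmmmm => lllmmmm   [A → l]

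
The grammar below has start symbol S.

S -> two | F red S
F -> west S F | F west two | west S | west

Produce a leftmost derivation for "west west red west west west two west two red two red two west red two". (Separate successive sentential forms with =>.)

S => F red S   [S -> F red S]
F red S => west S F red S   [F -> west S F]
west S F red S => west F red S F red S   [S -> F red S]
west F red S F red S => west west red S F red S   [F -> west]
west west red S F red S => west west red F red S F red S   [S -> F red S]
west west red F red S F red S => west west red west S red S F red S   [F -> west S]
west west red west S red S F red S => west west red west F red S red S F red S   [S -> F red S]
west west red west F red S red S F red S => west west red west F west two red S red S F red S   [F -> F west two]
west west red west F west two red S red S F red S => west west red west F west two west two red S red S F red S   [F -> F west two]
west west red west F west two west two red S red S F red S => west west red west west west two west two red S red S F red S   [F -> west]
west west red west west west two west two red S red S F red S => west west red west west west two west two red two red S F red S   [S -> two]
west west red west west west two west two red two red S F red S => west west red west west west two west two red two red two F red S   [S -> two]
west west red west west west two west two red two red two F red S => west west red west west west two west two red two red two west red S   [F -> west]
west west red west west west two west two red two red two west red S => west west red west west west two west two red two red two west red two   [S -> two]

S => F red S => west S F red S => west F red S F red S => west west red S F red S => west west red F red S F red S => west west red west S red S F red S => west west red west F red S red S F red S => west west red west F west two red S red S F red S => west west red west F west two west two red S red S F red S => west west red west west west two west two red S red S F red S => west west red west west west two west two red two red S F red S => west west red west west west two west two red two red two F red S => west west red west west west two west two red two red two west red S => west west red west west west two west two red two red two west red two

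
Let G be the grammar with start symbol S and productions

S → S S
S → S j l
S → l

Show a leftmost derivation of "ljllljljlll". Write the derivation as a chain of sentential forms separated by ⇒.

S ⇒ SS   [S → S S]
SS ⇒ SSS   [S → S S]
SSS ⇒ SjlSS   [S → S j l]
SjlSS ⇒ SjljlSS   [S → S j l]
SjljlSS ⇒ SSjljlSS   [S → S S]
SSjljlSS ⇒ SSSjljlSS   [S → S S]
SSSjljlSS ⇒ SjlSSjljlSS   [S → S j l]
SjlSSjljlSS ⇒ ljlSSjljlSS   [S → l]
ljlSSjljlSS ⇒ ljllSjljlSS   [S → l]
ljllSjljlSS ⇒ ljllljljlSS   [S → l]
ljllljljlSS ⇒ ljllljljllS   [S → l]
ljllljljllS ⇒ ljllljljlll   [S → l]

S⇒SS⇒SSS⇒SjlSS⇒SjljlSS⇒SSjljlSS⇒SSSjljlSS⇒SjlSSjljlSS⇒ljlSSjljlSS⇒ljllSjljlSS⇒ljllljljlSS⇒ljllljljllS⇒ljllljljlll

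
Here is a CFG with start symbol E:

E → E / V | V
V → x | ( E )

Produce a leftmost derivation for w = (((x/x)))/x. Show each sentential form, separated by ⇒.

E ⇒ E/V ⇒ V/V ⇒ (E)/V ⇒ (V)/V ⇒ ((E))/V ⇒ ((V))/V ⇒ (((E)))/V ⇒ (((E/V)))/V ⇒ (((V/V)))/V ⇒ (((x/V)))/V ⇒ (((x/x)))/V ⇒ (((x/x)))/x

E ⇒ E/V   [E → E / V]
E/V ⇒ V/V   [E → V]
V/V ⇒ (E)/V   [V → ( E )]
(E)/V ⇒ (V)/V   [E → V]
(V)/V ⇒ ((E))/V   [V → ( E )]
((E))/V ⇒ ((V))/V   [E → V]
((V))/V ⇒ (((E)))/V   [V → ( E )]
(((E)))/V ⇒ (((E/V)))/V   [E → E / V]
(((E/V)))/V ⇒ (((V/V)))/V   [E → V]
(((V/V)))/V ⇒ (((x/V)))/V   [V → x]
(((x/V)))/V ⇒ (((x/x)))/V   [V → x]
(((x/x)))/V ⇒ (((x/x)))/x   [V → x]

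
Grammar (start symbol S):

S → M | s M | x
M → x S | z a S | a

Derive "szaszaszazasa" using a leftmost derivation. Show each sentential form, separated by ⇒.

S ⇒ sM ⇒ szaS ⇒ szasM ⇒ szaszaS ⇒ szaszasM ⇒ szaszaszaS ⇒ szaszaszaM ⇒ szaszaszazaS ⇒ szaszaszazasM ⇒ szaszaszazasa

S ⇒ sM   [S → s M]
sM ⇒ szaS   [M → z a S]
szaS ⇒ szasM   [S → s M]
szasM ⇒ szaszaS   [M → z a S]
szaszaS ⇒ szaszasM   [S → s M]
szaszasM ⇒ szaszaszaS   [M → z a S]
szaszaszaS ⇒ szaszaszaM   [S → M]
szaszaszaM ⇒ szaszaszazaS   [M → z a S]
szaszaszazaS ⇒ szaszaszazasM   [S → s M]
szaszaszazasM ⇒ szaszaszazasa   [M → a]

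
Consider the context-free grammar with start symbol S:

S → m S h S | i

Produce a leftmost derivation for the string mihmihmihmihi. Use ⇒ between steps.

S ⇒ mShS ⇒ mihS ⇒ mihmShS ⇒ mihmihS ⇒ mihmihmShS ⇒ mihmihmihS ⇒ mihmihmihmShS ⇒ mihmihmihmihS ⇒ mihmihmihmihi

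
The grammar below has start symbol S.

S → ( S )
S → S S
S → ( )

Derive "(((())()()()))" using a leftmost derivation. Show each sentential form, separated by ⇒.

S ⇒ (S)   [S → ( S )]
(S) ⇒ ((S))   [S → ( S )]
((S)) ⇒ ((SS))   [S → S S]
((SS)) ⇒ (((S)S))   [S → ( S )]
(((S)S)) ⇒ (((())S))   [S → ( )]
(((())S)) ⇒ (((())SS))   [S → S S]
(((())SS)) ⇒ (((())SSS))   [S → S S]
(((())SSS)) ⇒ (((())()SS))   [S → ( )]
(((())()SS)) ⇒ (((())()()S))   [S → ( )]
(((())()()S)) ⇒ (((())()()()))   [S → ( )]

S⇒(S)⇒((S))⇒((SS))⇒(((S)S))⇒(((())S))⇒(((())SS))⇒(((())SSS))⇒(((())()SS))⇒(((())()()S))⇒(((())()()()))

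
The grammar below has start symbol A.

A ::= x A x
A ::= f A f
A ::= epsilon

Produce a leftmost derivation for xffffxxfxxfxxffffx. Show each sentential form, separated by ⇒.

A⇒xAx⇒xfAfx⇒xffAffx⇒xfffAfffx⇒xffffAffffx⇒xffffxAxffffx⇒xffffxxAxxffffx⇒xffffxxfAfxxffffx⇒xffffxxfxAxfxxffffx⇒xffffxxfxxfxxffffx

A ⇒ xAx   [A ::= x A x]
xAx ⇒ xfAfx   [A ::= f A f]
xfAfx ⇒ xffAffx   [A ::= f A f]
xffAffx ⇒ xfffAfffx   [A ::= f A f]
xfffAfffx ⇒ xffffAffffx   [A ::= f A f]
xffffAffffx ⇒ xffffxAxffffx   [A ::= x A x]
xffffxAxffffx ⇒ xffffxxAxxffffx   [A ::= x A x]
xffffxxAxxffffx ⇒ xffffxxfAfxxffffx   [A ::= f A f]
xffffxxfAfxxffffx ⇒ xffffxxfxAxfxxffffx   [A ::= x A x]
xffffxxfxAxfxxffffx ⇒ xffffxxfxxfxxffffx   [A ::= epsilon]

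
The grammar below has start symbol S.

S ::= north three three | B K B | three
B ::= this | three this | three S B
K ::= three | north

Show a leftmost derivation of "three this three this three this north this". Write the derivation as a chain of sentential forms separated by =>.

S => B K B => three S B K B => three B K B B K B => three this K B B K B => three this three B B K B => three this three this B K B => three this three this three this K B => three this three this three this north B => three this three this three this north this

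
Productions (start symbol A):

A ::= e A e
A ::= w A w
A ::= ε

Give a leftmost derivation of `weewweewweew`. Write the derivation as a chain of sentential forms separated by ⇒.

A ⇒ wAw ⇒ weAew ⇒ weeAeew ⇒ weewAweew ⇒ weewwAwweew ⇒ weewweAewweew ⇒ weewweewweew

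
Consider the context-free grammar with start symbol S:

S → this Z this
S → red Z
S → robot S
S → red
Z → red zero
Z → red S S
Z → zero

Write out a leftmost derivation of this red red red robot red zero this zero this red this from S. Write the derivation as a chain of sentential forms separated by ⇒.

S ⇒ this Z this ⇒ this red S S this ⇒ this red red Z S this ⇒ this red red red S S S this ⇒ this red red red robot S S S this ⇒ this red red red robot red Z S S this ⇒ this red red red robot red zero S S this ⇒ this red red red robot red zero this Z this S this ⇒ this red red red robot red zero this zero this S this ⇒ this red red red robot red zero this zero this red this

S ⇒ this Z this   [S → this Z this]
this Z this ⇒ this red S S this   [Z → red S S]
this red S S this ⇒ this red red Z S this   [S → red Z]
this red red Z S this ⇒ this red red red S S S this   [Z → red S S]
this red red red S S S this ⇒ this red red red robot S S S this   [S → robot S]
this red red red robot S S S this ⇒ this red red red robot red Z S S this   [S → red Z]
this red red red robot red Z S S this ⇒ this red red red robot red zero S S this   [Z → zero]
this red red red robot red zero S S this ⇒ this red red red robot red zero this Z this S this   [S → this Z this]
this red red red robot red zero this Z this S this ⇒ this red red red robot red zero this zero this S this   [Z → zero]
this red red red robot red zero this zero this S this ⇒ this red red red robot red zero this zero this red this   [S → red]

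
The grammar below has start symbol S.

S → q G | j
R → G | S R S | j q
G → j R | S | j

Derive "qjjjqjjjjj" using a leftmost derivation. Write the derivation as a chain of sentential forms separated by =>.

S => qG => qjR => qjSRS => qjjRS => qjjSRSS => qjjjRSS => qjjjSRSSS => qjjjqGRSSS => qjjjqjRSSS => qjjjqjGSSS => qjjjqjjSSS => qjjjqjjjSS => qjjjqjjjjS => qjjjqjjjjj

S => qG   [S → q G]
qG => qjR   [G → j R]
qjR => qjSRS   [R → S R S]
qjSRS => qjjRS   [S → j]
qjjRS => qjjSRSS   [R → S R S]
qjjSRSS => qjjjRSS   [S → j]
qjjjRSS => qjjjSRSSS   [R → S R S]
qjjjSRSSS => qjjjqGRSSS   [S → q G]
qjjjqGRSSS => qjjjqjRSSS   [G → j]
qjjjqjRSSS => qjjjqjGSSS   [R → G]
qjjjqjGSSS => qjjjqjjSSS   [G → j]
qjjjqjjSSS => qjjjqjjjSS   [S → j]
qjjjqjjjSS => qjjjqjjjjS   [S → j]
qjjjqjjjjS => qjjjqjjjjj   [S → j]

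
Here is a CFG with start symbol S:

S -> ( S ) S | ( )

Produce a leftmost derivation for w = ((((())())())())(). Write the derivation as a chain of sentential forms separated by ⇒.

S ⇒ (S)S ⇒ ((S)S)S ⇒ (((S)S)S)S ⇒ ((((S)S)S)S)S ⇒ ((((())S)S)S)S ⇒ ((((())())S)S)S ⇒ ((((())())())S)S ⇒ ((((())())())())S ⇒ ((((())())())())()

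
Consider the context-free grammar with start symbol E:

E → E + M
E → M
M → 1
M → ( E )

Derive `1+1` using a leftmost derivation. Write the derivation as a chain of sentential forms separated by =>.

E => E+M   [E → E + M]
E+M => M+M   [E → M]
M+M => 1+M   [M → 1]
1+M => 1+1   [M → 1]

E => E+M => M+M => 1+M => 1+1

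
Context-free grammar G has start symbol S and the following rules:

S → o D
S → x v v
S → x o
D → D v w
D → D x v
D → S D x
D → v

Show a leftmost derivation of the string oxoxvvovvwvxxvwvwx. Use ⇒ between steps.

S ⇒ oD ⇒ oSDx ⇒ oxoDx ⇒ oxoDvwx ⇒ oxoDvwvwx ⇒ oxoSDxvwvwx ⇒ oxoxvvDxvwvwx ⇒ oxoxvvSDxxvwvwx ⇒ oxoxvvoDDxxvwvwx ⇒ oxoxvvoDvwDxxvwvwx ⇒ oxoxvvovvwDxxvwvwx ⇒ oxoxvvovvwvxxvwvwx

S ⇒ oD   [S → o D]
oD ⇒ oSDx   [D → S D x]
oSDx ⇒ oxoDx   [S → x o]
oxoDx ⇒ oxoDvwx   [D → D v w]
oxoDvwx ⇒ oxoDvwvwx   [D → D v w]
oxoDvwvwx ⇒ oxoSDxvwvwx   [D → S D x]
oxoSDxvwvwx ⇒ oxoxvvDxvwvwx   [S → x v v]
oxoxvvDxvwvwx ⇒ oxoxvvSDxxvwvwx   [D → S D x]
oxoxvvSDxxvwvwx ⇒ oxoxvvoDDxxvwvwx   [S → o D]
oxoxvvoDDxxvwvwx ⇒ oxoxvvoDvwDxxvwvwx   [D → D v w]
oxoxvvoDvwDxxvwvwx ⇒ oxoxvvovvwDxxvwvwx   [D → v]
oxoxvvovvwDxxvwvwx ⇒ oxoxvvovvwvxxvwvwx   [D → v]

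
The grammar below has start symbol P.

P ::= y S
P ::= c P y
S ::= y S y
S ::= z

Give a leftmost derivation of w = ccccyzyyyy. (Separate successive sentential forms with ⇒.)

P⇒cPy⇒ccPyy⇒cccPyyy⇒ccccPyyyy⇒ccccySyyyy⇒ccccyzyyyy

P ⇒ cPy   [P ::= c P y]
cPy ⇒ ccPyy   [P ::= c P y]
ccPyy ⇒ cccPyyy   [P ::= c P y]
cccPyyy ⇒ ccccPyyyy   [P ::= c P y]
ccccPyyyy ⇒ ccccySyyyy   [P ::= y S]
ccccySyyyy ⇒ ccccyzyyyy   [S ::= z]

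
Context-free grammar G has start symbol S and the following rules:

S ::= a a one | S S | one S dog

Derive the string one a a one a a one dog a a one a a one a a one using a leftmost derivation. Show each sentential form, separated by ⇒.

S ⇒ S S ⇒ S S S ⇒ S S S S ⇒ one S dog S S S ⇒ one S S dog S S S ⇒ one a a one S dog S S S ⇒ one a a one a a one dog S S S ⇒ one a a one a a one dog a a one S S ⇒ one a a one a a one dog a a one a a one S ⇒ one a a one a a one dog a a one a a one a a one

S ⇒ S S   [S ::= S S]
S S ⇒ S S S   [S ::= S S]
S S S ⇒ S S S S   [S ::= S S]
S S S S ⇒ one S dog S S S   [S ::= one S dog]
one S dog S S S ⇒ one S S dog S S S   [S ::= S S]
one S S dog S S S ⇒ one a a one S dog S S S   [S ::= a a one]
one a a one S dog S S S ⇒ one a a one a a one dog S S S   [S ::= a a one]
one a a one a a one dog S S S ⇒ one a a one a a one dog a a one S S   [S ::= a a one]
one a a one a a one dog a a one S S ⇒ one a a one a a one dog a a one a a one S   [S ::= a a one]
one a a one a a one dog a a one a a one S ⇒ one a a one a a one dog a a one a a one a a one   [S ::= a a one]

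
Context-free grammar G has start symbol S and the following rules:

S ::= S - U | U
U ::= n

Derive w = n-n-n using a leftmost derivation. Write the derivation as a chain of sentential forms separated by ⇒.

S ⇒ S-U   [S ::= S - U]
S-U ⇒ S-U-U   [S ::= S - U]
S-U-U ⇒ U-U-U   [S ::= U]
U-U-U ⇒ n-U-U   [U ::= n]
n-U-U ⇒ n-n-U   [U ::= n]
n-n-U ⇒ n-n-n   [U ::= n]

S ⇒ S-U ⇒ S-U-U ⇒ U-U-U ⇒ n-U-U ⇒ n-n-U ⇒ n-n-n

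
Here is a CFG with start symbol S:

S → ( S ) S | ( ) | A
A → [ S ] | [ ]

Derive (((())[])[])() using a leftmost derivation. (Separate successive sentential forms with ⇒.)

S⇒(S)S⇒((S)S)S⇒(((S)S)S)S⇒(((())S)S)S⇒(((())A)S)S⇒(((())[])S)S⇒(((())[])A)S⇒(((())[])[])S⇒(((())[])[])()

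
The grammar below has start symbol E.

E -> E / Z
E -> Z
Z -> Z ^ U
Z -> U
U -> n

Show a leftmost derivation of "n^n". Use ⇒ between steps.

E ⇒ Z ⇒ Z^U ⇒ U^U ⇒ n^U ⇒ n^n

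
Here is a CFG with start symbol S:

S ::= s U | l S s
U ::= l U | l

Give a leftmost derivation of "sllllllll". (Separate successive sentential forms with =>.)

S => sU   [S ::= s U]
sU => slU   [U ::= l U]
slU => sllU   [U ::= l U]
sllU => slllU   [U ::= l U]
slllU => sllllU   [U ::= l U]
sllllU => slllllU   [U ::= l U]
slllllU => sllllllU   [U ::= l U]
sllllllU => slllllllU   [U ::= l U]
slllllllU => sllllllll   [U ::= l]

S => sU => slU => sllU => slllU => sllllU => slllllU => sllllllU => slllllllU => sllllllll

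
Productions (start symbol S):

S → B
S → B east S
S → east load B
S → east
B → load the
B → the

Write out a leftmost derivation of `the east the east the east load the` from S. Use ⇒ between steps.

S ⇒ B east S ⇒ the east S ⇒ the east B east S ⇒ the east the east S ⇒ the east the east B east S ⇒ the east the east the east S ⇒ the east the east the east B ⇒ the east the east the east load the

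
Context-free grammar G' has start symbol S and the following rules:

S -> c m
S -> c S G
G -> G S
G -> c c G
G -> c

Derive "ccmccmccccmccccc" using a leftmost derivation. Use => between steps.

S => cSG   [S -> c S G]
cSG => ccmG   [S -> c m]
ccmG => ccmGS   [G -> G S]
ccmGS => ccmGSS   [G -> G S]
ccmGSS => ccmcSS   [G -> c]
ccmcSS => ccmccmS   [S -> c m]
ccmccmS => ccmccmcSG   [S -> c S G]
ccmccmcSG => ccmccmccSGG   [S -> c S G]
ccmccmccSGG => ccmccmcccSGGG   [S -> c S G]
ccmccmcccSGGG => ccmccmccccmGGG   [S -> c m]
ccmccmccccmGGG => ccmccmccccmccGGG   [G -> c c G]
ccmccmccccmccGGG => ccmccmccccmcccGG   [G -> c]
ccmccmccccmcccGG => ccmccmccccmccccG   [G -> c]
ccmccmccccmccccG => ccmccmccccmccccc   [G -> c]

S => cSG => ccmG => ccmGS => ccmGSS => ccmcSS => ccmccmS => ccmccmcSG => ccmccmccSGG => ccmccmcccSGGG => ccmccmccccmGGG => ccmccmccccmccGGG => ccmccmccccmcccGG => ccmccmccccmccccG => ccmccmccccmccccc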